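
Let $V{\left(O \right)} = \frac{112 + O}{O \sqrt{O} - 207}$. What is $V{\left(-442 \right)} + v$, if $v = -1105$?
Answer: $\frac{5 \left(- 97682 \sqrt{442} + 45681 i\right)}{- 207 i + 442 \sqrt{442}} \approx -1105.0 - 0.035495 i$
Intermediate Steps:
$V{\left(O \right)} = \frac{112 + O}{-207 + O^{\frac{3}{2}}}$ ($V{\left(O \right)} = \frac{112 + O}{O^{\frac{3}{2}} - 207} = \frac{112 + O}{-207 + O^{\frac{3}{2}}}$)
$V{\left(-442 \right)} + v = \frac{112 - 442}{-207 + \left(-442\right)^{\frac{3}{2}}} - 1105 = \frac{1}{-207 - 442 i \sqrt{442}} \left(-330\right) - 1105 = - \frac{330}{-207 - 442 i \sqrt{442}} - 1105 = -1105 - \frac{330}{-207 - 442 i \sqrt{442}}$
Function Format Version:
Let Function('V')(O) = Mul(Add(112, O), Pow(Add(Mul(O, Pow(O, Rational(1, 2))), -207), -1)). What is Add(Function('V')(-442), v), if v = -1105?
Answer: Mul(5, Pow(Add(Mul(-207, I), Mul(442, Pow(442, Rational(1, 2)))), -1), Add(Mul(-97682, Pow(442, Rational(1, 2))), Mul(45681, I))) ≈ Add(-1105.0, Mul(-0.035495, I))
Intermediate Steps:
Function('V')(O) = Mul(Pow(Add(-207, Pow(O, Rational(3, 2))), -1), Add(112, O)) (Function('V')(O) = Mul(Add(112, O), Pow(Add(Pow(O, Rational(3, 2)), -207), -1)) = Mul(Add(112, O), Pow(Add(-207, Pow(O, Rational(3, 2))), -1)) = Mul(Pow(Add(-207, Pow(O, Rational(3, 2))), -1), Add(112, O)))
Add(Function('V')(-442), v) = Add(Mul(Pow(Add(-207, Pow(-442, Rational(3, 2))), -1), Add(112, -442)), -1105) = Add(Mul(Pow(Add(-207, Mul(-442, I, Pow(442, Rational(1, 2)))), -1), -330), -1105) = Add(Mul(-330, Pow(Add(-207, Mul(-442, I, Pow(442, Rational(1, 2)))), -1)), -1105) = Add(-1105, Mul(-330, Pow(Add(-207, Mul(-442, I, Pow(442, Rational(1, 2)))), -1)))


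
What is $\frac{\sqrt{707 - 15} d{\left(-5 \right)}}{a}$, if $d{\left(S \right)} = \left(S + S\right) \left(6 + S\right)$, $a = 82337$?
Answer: $- \frac{20 \sqrt{173}}{82337} \approx -0.0031949$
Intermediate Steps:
$d{\left(S \right)} = 2 S \left(6 + S\right)$
$\frac{\sqrt{707 - 15} d{\left(-5 \right)}}{a} = \frac{\sqrt{707 - 15} \cdot 2 \left(-5\right) \left(6 - 5\right)}{82337} = \sqrt{692} \cdot 2 \left(-5\right) 1 \cdot \frac{1}{82337} = 2 \sqrt{173} \left(-10\right) \frac{1}{82337} = - 20 \sqrt{173} \cdot \frac{1}{82337} = - \frac{20 \sqrt{173}}{82337}$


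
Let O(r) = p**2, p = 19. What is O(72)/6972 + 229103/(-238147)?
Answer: -215905007/237194412 ≈ -0.91024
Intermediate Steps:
O(r) = 361 (O(r) = 19**2 = 361)
O(72)/6972 + 229103/(-238147) = 361/6972 + 229103/(-238147) = 361*(1/6972) + 229103*(-1/238147) = 361/6972 - 32729/34021 = -215905007/237194412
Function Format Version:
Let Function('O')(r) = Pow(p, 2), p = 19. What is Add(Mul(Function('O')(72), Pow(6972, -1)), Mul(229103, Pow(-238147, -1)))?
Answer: Rational(-215905007, 237194412) ≈ -0.91024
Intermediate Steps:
Function('O')(r) = 361 (Function('O')(r) = Pow(19, 2) = 361)
Add(Mul(Function('O')(72), Pow(6972, -1)), Mul(229103, Pow(-238147, -1))) = Add(Mul(361, Pow(6972, -1)), Mul(229103, Pow(-238147, -1))) = Add(Mul(361, Rational(1, 6972)), Mul(229103, Rational(-1, 238147))) = Add(Rational(361, 6972), Rational(-32729, 34021)) = Rational(-215905007, 237194412)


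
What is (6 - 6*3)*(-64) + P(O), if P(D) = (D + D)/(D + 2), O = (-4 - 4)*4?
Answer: 11552/15 ≈ 770.13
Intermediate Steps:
O = -32 (O = -8*4 = -32)
P(D) = 2*D/(2 + D) (P(D) = (2*D)/(2 + D) = 2*D/(2 + D))
(6 - 6*3)*(-64) + P(O) = (6 - 6*3)*(-64) + 2*(-32)/(2 - 32) = (6 - 18)*(-64) + 2*(-32)/(-30) = -12*(-64) + 2*(-32)*(-1/30) = 768 + 32/15 = 11552/15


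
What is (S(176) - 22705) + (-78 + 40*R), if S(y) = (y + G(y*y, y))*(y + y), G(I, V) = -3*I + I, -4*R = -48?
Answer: -21767455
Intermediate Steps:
R = 12 (R = -1/4*(-48) = 12)
G(I, V) = -2*I
S(y) = 2*y*(y - 2*y**2) (S(y) = (y - 2*y*y)*(y + y) = (y - 2*y**2)*(2*y) = 2*y*(y - 2*y**2))
(S(176) - 22705) + (-78 + 40*R) = (176**2*(2 - 4*176) - 22705) + (-78 + 40*12) = (30976*(2 - 704) - 22705) + (-78 + 480) = (30976*(-702) - 22705) + 402 = (-21745152 - 22705) + 402 = -21767857 + 402 = -21767455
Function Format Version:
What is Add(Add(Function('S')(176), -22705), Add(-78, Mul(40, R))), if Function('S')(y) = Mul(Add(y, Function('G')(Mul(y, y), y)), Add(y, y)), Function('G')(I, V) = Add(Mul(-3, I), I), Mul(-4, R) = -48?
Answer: -21767455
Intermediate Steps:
R = 12 (R = Mul(Rational(-1, 4), -48) = 12)
Function('G')(I, V) = Mul(-2, I)
Function('S')(y) = Mul(2, y, Add(y, Mul(-2, Pow(y, 2)))) (Function('S')(y) = Mul(Add(y, Mul(-2, Mul(y, y))), Add(y, y)) = Mul(Add(y, Mul(-2, Pow(y, 2))), Mul(2, y)) = Mul(2, y, Add(y, Mul(-2, Pow(y, 2)))))
Add(Add(Function('S')(176), -22705), Add(-78, Mul(40, R))) = Add(Add(Mul(Pow(176, 2), Add(2, Mul(-4, 176))), -22705), Add(-78, Mul(40, 12))) = Add(Add(Mul(30976, Add(2, -704)), -22705), Add(-78, 480)) = Add(Add(Mul(30976, -702), -22705), 402) = Add(Add(-21745152, -22705), 402) = Add(-21767857, 402) = -21767455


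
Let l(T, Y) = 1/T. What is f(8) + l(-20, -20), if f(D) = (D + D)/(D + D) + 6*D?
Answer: 979/20 ≈ 48.950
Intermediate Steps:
f(D) = 1 + 6*D (f(D) = (2*D)/((2*D)) + 6*D = (2*D)*(1/(2*D)) + 6*D = 1 + 6*D)
f(8) + l(-20, -20) = (1 + 6*8) + 1/(-20) = (1 + 48) - 1/20 = 49 - 1/20 = 979/20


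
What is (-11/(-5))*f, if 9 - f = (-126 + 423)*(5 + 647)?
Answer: -425997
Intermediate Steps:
f = -193635 (f = 9 - (-126 + 423)*(5 + 647) = 9 - 297*652 = 9 - 1*193644 = 9 - 193644 = -193635)
(-11/(-5))*f = -11/(-5)*(-193635) = -11*(-1)/5*(-193635) = -1*(-11/5)*(-193635) = (11/5)*(-193635) = -425997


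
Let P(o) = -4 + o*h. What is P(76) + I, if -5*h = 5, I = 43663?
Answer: 43583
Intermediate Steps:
h = -1 (h = -⅕*5 = -1)
P(o) = -4 - o (P(o) = -4 + o*(-1) = -4 - o)
P(76) + I = (-4 - 1*76) + 43663 = (-4 - 76) + 43663 = -80 + 43663 = 43583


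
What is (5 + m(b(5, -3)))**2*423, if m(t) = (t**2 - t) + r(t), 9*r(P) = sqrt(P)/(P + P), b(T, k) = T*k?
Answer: 13710910453/540 - 2303*I*sqrt(15)/3 ≈ 2.5391e+7 - 2973.2*I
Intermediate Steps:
r(P) = 1/(18*sqrt(P)) (r(P) = (sqrt(P)/(P + P))/9 = (sqrt(P)/((2*P)))/9 = ((1/(2*P))*sqrt(P))/9 = (1/(2*sqrt(P)))/9 = 1/(18*sqrt(P)))
m(t) = t**2 - t + 1/(18*sqrt(t)) (m(t) = (t**2 - t) + 1/(18*sqrt(t)) = t**2 - t + 1/(18*sqrt(t)))
(5 + m(b(5, -3)))**2*423 = (5 + ((5*(-3))**2 - 5*(-3) + 1/(18*sqrt(5*(-3)))))**2*423 = (5 + ((-15)**2 - 1*(-15) + 1/(18*sqrt(-15))))**2*423 = (5 + (225 + 15 + (-I*sqrt(15)/15)/18))**2*423 = (5 + (225 + 15 - I*sqrt(15)/270))**2*423 = (5 + (240 - I*sqrt(15)/270))**2*423 = (245 - I*sqrt(15)/270)**2*423 = 423*(245 - I*sqrt(15)/270)**2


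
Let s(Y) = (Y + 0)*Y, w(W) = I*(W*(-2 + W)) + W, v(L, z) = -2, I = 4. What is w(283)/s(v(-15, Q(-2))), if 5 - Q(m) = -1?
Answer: 318375/4 ≈ 79594.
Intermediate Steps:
Q(m) = 6 (Q(m) = 5 - 1*(-1) = 5 + 1 = 6)
w(W) = W + 4*W*(-2 + W) (w(W) = 4*(W*(-2 + W)) + W = 4*W*(-2 + W) + W = W + 4*W*(-2 + W))
s(Y) = Y² (s(Y) = Y*Y = Y²)
w(283)/s(v(-15, Q(-2))) = (283*(-7 + 4*283))/((-2)²) = (283*(-7 + 1132))/4 = (283*1125)*(¼) = 318375*(¼) = 318375/4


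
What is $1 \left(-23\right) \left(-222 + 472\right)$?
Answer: $-5750$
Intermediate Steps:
$1 \left(-23\right) \left(-222 + 472\right) = \left(-23\right) 250 = -5750$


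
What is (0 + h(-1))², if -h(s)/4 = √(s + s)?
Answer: -32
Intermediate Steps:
h(s) = -4*√2*√s (h(s) = -4*√(s + s) = -4*√2*√s)
(0 + h(-1))² = (0 - 4*√2*√(-1))² = (0 - 4*√2*I)² = (0 - 4*I*√2)² = (-4*I*√2)² = -32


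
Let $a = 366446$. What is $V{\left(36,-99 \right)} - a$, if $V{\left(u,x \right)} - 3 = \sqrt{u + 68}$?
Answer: $-366443 + 2 \sqrt{26} \approx -3.6643 \cdot 10^{5}$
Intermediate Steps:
$V{\left(u,x \right)} = 3 + \sqrt{68 + u}$ ($V{\left(u,x \right)} = 3 + \sqrt{u + 68} = 3 + \sqrt{68 + u}$)
$V{\left(36,-99 \right)} - a = \left(3 + \sqrt{68 + 36}\right) - 366446 = \left(3 + \sqrt{104}\right) - 366446 = \left(3 + 2 \sqrt{26}\right) - 366446 = -366443 + 2 \sqrt{26}$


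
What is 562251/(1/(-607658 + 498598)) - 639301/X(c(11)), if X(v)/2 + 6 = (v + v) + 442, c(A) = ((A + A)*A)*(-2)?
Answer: -65243515440539/1064 ≈ -6.1319e+10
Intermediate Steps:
c(A) = -4*A² (c(A) = ((2*A)*A)*(-2) = (2*A²)*(-2) = -4*A²)
X(v) = 872 + 4*v (X(v) = -12 + 2*((v + v) + 442) = -12 + 2*(2*v + 442) = -12 + 2*(442 + 2*v) = -12 + (884 + 4*v) = 872 + 4*v)
562251/(1/(-607658 + 498598)) - 639301/X(c(11)) = 562251/(1/(-607658 + 498598)) - 639301/(872 + 4*(-4*11²)) = 562251/(1/(-109060)) - 639301/(872 + 4*(-4*121)) = 562251/(-1/109060) - 639301/(872 + 4*(-484)) = 562251*(-109060) - 639301/(872 - 1936) = -61319094060 - 639301/(-1064) = -61319094060 - 639301*(-1/1064) = -61319094060 + 639301/1064 = -65243515440539/1064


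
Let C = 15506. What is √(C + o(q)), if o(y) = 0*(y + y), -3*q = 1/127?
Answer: √15506 ≈ 124.52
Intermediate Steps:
q = -1/381 (q = -⅓/127 = -⅓*1/127 = -1/381 ≈ -0.0026247)
o(y) = 0 (o(y) = 0*(2*y) = 0)
√(C + o(q)) = √(15506 + 0) = √15506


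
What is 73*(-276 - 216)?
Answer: -35916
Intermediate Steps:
73*(-276 - 216) = 73*(-492) = -35916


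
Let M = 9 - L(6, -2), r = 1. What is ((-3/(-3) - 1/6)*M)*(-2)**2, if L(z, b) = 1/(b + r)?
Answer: 100/3 ≈ 33.333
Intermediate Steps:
L(z, b) = 1/(1 + b) (L(z, b) = 1/(b + 1) = 1/(1 + b))
M = 10 (M = 9 - 1/(1 - 2) = 9 - 1/(-1) = 9 - 1*(-1) = 9 + 1 = 10)
((-3/(-3) - 1/6)*M)*(-2)**2 = ((-3/(-3) - 1/6)*10)*(-2)**2 = ((-3*(-1/3) - 1*1/6)*10)*4 = ((1 - 1/6)*10)*4 = ((5/6)*10)*4 = (25/3)*4 = 100/3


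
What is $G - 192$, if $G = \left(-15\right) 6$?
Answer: $-282$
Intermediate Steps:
$G = -90$
$G - 192 = -90 - 192 = -282$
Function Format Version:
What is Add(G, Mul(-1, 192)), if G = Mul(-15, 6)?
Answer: -282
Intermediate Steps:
G = -90
Add(G, Mul(-1, 192)) = Add(-90, Mul(-1, 192)) = Add(-90, -192) = -282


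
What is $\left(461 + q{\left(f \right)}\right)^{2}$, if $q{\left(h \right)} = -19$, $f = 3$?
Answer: $195364$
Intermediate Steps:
$\left(461 + q{\left(f \right)}\right)^{2} = \left(461 - 19\right)^{2} = 442^{2} = 195364$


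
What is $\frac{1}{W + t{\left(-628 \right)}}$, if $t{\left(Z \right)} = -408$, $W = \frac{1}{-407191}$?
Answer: $- \frac{407191}{166133929} \approx -0.002451$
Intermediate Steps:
$W = - \frac{1}{407191} \approx -2.4559 \cdot 10^{-6}$
$\frac{1}{W + t{\left(-628 \right)}} = \frac{1}{- \frac{1}{407191} - 408} = \frac{1}{- \frac{166133929}{407191}} = - \frac{407191}{166133929}$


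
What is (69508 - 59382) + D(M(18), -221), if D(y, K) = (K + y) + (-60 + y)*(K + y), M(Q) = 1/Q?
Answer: 7500421/324 ≈ 23149.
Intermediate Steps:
D(y, K) = K + y + (-60 + y)*(K + y)
(69508 - 59382) + D(M(18), -221) = (69508 - 59382) + ((1/18)**2 - 59*(-221) - 59/18 - 221/18) = 10126 + ((1/18)**2 + 13039 - 59*1/18 - 221*1/18) = 10126 + (1/324 + 13039 - 59/18 - 221/18) = 10126 + 4219597/324 = 7500421/324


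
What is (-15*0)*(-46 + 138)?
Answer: 0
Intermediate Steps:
(-15*0)*(-46 + 138) = 0*92 = 0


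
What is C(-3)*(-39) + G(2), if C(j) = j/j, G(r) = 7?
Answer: -32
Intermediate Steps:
C(j) = 1
C(-3)*(-39) + G(2) = 1*(-39) + 7 = -39 + 7 = -32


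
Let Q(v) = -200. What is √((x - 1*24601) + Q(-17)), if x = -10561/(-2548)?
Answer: I*√821371031/182 ≈ 157.47*I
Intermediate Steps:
x = 10561/2548 (x = -10561*(-1/2548) = 10561/2548 ≈ 4.1448)
√((x - 1*24601) + Q(-17)) = √((10561/2548 - 1*24601) - 200) = √((10561/2548 - 24601) - 200) = √(-62672787/2548 - 200) = √(-63182387/2548) = I*√821371031/182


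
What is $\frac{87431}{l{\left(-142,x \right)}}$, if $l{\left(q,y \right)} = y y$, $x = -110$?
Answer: $\frac{87431}{12100} \approx 7.2257$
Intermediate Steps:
$l{\left(q,y \right)} = y^{2}$
$\frac{87431}{l{\left(-142,x \right)}} = \frac{87431}{\left(-110\right)^{2}} = \frac{87431}{12100}$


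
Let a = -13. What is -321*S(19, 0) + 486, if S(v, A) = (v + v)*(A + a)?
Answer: 159060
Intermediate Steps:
S(v, A) = 2*v*(-13 + A) (S(v, A) = (v + v)*(A - 13) = (2*v)*(-13 + A) = 2*v*(-13 + A))
-321*S(19, 0) + 486 = -642*19*(-13 + 0) + 486 = -642*19*(-13) + 486 = -321*(-494) + 486 = 158574 + 486 = 159060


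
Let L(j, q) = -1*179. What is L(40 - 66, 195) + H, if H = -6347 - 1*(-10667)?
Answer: 4141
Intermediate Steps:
L(j, q) = -179
H = 4320 (H = -6347 + 10667 = 4320)
L(40 - 66, 195) + H = -179 + 4320 = 4141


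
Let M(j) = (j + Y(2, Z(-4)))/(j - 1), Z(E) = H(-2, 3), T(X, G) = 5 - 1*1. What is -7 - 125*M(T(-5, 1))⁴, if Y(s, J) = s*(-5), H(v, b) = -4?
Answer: -2007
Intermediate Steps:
T(X, G) = 4 (T(X, G) = 5 - 1 = 4)
Z(E) = -4
Y(s, J) = -5*s
M(j) = (-10 + j)/(-1 + j) (M(j) = (j - 5*2)/(j - 1) = (j - 10)/(-1 + j) = (-10 + j)/(-1 + j))
-7 - 125*M(T(-5, 1))⁴ = -7 - 125*(-10 + 4)⁴/(-1 + 4)⁴ = -7 - 125*(-6/3)⁴ = -7 - 125*((⅓)*(-6))⁴ = -7 - 125*(-2)⁴ = -7 - 125*16 = -7 - 2000 = -2007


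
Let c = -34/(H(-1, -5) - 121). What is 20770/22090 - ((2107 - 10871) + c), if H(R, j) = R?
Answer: 1181029380/134749 ≈ 8764.7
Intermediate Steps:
c = 17/61 (c = -34/(-1 - 121) = -34/(-122) = -34*(-1/122) = 17/61 ≈ 0.27869)
20770/22090 - ((2107 - 10871) + c) = 20770/22090 - ((2107 - 10871) + 17/61) = 20770*(1/22090) - (-8764 + 17/61) = 2077/2209 - 1*(-534587/61) = 2077/2209 + 534587/61 = 1181029380/134749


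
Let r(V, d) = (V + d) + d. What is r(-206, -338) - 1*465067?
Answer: -465949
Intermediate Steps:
r(V, d) = V + 2*d
r(-206, -338) - 1*465067 = (-206 + 2*(-338)) - 1*465067 = (-206 - 676) - 465067 = -882 - 465067 = -465949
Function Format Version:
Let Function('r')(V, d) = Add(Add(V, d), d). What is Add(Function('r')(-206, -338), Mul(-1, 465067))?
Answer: -465949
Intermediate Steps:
Function('r')(V, d) = Add(V, Mul(2, d))
Add(Function('r')(-206, -338), Mul(-1, 465067)) = Add(Add(-206, Mul(2, -338)), Mul(-1, 465067)) = Add(Add(-206, -676), -465067) = Add(-882, -465067) = -465949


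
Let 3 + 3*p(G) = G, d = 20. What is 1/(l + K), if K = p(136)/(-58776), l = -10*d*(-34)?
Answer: 176328/1199030267 ≈ 0.00014706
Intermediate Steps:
p(G) = -1 + G/3
l = 6800 (l = -10*20*(-34) = -200*(-34) = 6800)
K = -133/176328 (K = (-1 + (⅓)*136)/(-58776) = (-1 + 136/3)*(-1/58776) = (133/3)*(-1/58776) = -133/176328 ≈ -0.00075428)
1/(l + K) = 1/(6800 - 133/176328) = 1/(1199030267/176328) = 176328/1199030267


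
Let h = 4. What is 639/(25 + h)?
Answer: 639/29 ≈ 22.034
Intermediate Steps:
639/(25 + h) = 639/(25 + 4) = 639/29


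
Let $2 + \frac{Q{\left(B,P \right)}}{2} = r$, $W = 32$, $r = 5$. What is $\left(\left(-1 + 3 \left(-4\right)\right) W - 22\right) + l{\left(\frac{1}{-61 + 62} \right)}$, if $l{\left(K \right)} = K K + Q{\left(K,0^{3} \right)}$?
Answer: $-431$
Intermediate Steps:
$Q{\left(B,P \right)} = 6$ ($Q{\left(B,P \right)} = -4 + 2 \cdot 5 = -4 + 10 = 6$)
$l{\left(K \right)} = 6 + K^{2}$ ($l{\left(K \right)} = K K + 6 = K^{2} + 6 = 6 + K^{2}$)
$\left(\left(-1 + 3 \left(-4\right)\right) W - 22\right) + l{\left(\frac{1}{-61 + 62} \right)} = \left(\left(-1 + 3 \left(-4\right)\right) 32 - 22\right) + \left(6 + \left(\frac{1}{-61 + 62}\right)^{2}\right) = \left(\left(-1 - 12\right) 32 - 22\right) + \left(6 + \left(1^{-1}\right)^{2}\right) = \left(\left(-13\right) 32 - 22\right) + \left(6 + 1^{2}\right) = \left(-416 - 22\right) + \left(6 + 1\right) = -438 + 7 = -431$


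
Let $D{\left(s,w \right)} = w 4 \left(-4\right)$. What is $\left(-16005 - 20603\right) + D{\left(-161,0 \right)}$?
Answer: $-36608$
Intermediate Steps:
$D{\left(s,w \right)} = - 16 w$ ($D{\left(s,w \right)} = 4 w \left(-4\right) = - 16 w$)
$\left(-16005 - 20603\right) + D{\left(-161,0 \right)} = \left(-16005 - 20603\right) - 0 = -36608 + 0 = -36608$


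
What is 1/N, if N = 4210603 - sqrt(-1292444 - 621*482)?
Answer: 4210603/17729179215375 + I*sqrt(1591766)/17729179215375 ≈ 2.375e-7 + 7.1162e-11*I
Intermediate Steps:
N = 4210603 - I*sqrt(1591766) (N = 4210603 - sqrt(-1292444 - 299322) = 4210603 - sqrt(-1591766) = 4210603 - I*sqrt(1591766) ≈ 4.2106e+6 - 1261.7*I)
1/N = 1/(4210603 - I*sqrt(1591766))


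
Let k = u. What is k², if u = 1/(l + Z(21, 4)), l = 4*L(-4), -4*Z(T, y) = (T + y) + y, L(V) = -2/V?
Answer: 16/441 ≈ 0.036281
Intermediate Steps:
Z(T, y) = -y/2 - T/4 (Z(T, y) = -((T + y) + y)/4 = -(T + 2*y)/4 = -y/2 - T/4)
l = 2 (l = 4*(-2/(-4)) = 4*(-2*(-¼)) = 4*(½) = 2)
u = -4/21 (u = 1/(2 + (-½*4 - ¼*21)) = 1/(2 + (-2 - 21/4)) = 1/(2 - 29/4) = 1/(-21/4) = -4/21 ≈ -0.19048)
k = -4/21 ≈ -0.19048
k² = (-4/21)² = 16/441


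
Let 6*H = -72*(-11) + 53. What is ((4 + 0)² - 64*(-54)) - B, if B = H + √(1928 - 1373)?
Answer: 19987/6 - √555 ≈ 3307.6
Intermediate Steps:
H = 845/6 (H = (-72*(-11) + 53)/6 = (792 + 53)/6 = (⅙)*845 = 845/6 ≈ 140.83)
B = 845/6 + √555 (B = 845/6 + √(1928 - 1373) = 845/6 + √555 ≈ 164.39)
((4 + 0)² - 64*(-54)) - B = ((4 + 0)² - 64*(-54)) - (845/6 + √555) = (4² + 3456) + (-845/6 - √555) = (16 + 3456) + (-845/6 - √555) = 3472 + (-845/6 - √555) = 19987/6 - √555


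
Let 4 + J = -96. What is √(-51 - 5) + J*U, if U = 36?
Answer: -3600 + 2*I*√14 ≈ -3600.0 + 7.4833*I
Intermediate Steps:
J = -100 (J = -4 - 96 = -100)
√(-51 - 5) + J*U = √(-51 - 5) - 100*36 = √(-56) - 3600 = 2*I*√14 - 3600 = -3600 + 2*I*√14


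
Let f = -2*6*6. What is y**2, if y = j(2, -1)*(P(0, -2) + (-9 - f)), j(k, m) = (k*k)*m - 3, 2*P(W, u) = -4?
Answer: 182329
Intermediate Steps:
P(W, u) = -2 (P(W, u) = (1/2)*(-4) = -2)
j(k, m) = -3 + m*k**2 (j(k, m) = k**2*m - 3 = m*k**2 - 3 = -3 + m*k**2)
f = -72 (f = -12*6 = -72)
y = -427 (y = (-3 - 1*2**2)*(-2 + (-9 - 1*(-72))) = (-3 - 1*4)*(-2 + (-9 + 72)) = (-3 - 4)*(-2 + 63) = -7*61 = -427)
y**2 = (-427)**2 = 182329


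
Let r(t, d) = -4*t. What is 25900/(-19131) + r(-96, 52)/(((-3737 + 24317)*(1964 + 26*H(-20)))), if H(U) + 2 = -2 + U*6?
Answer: -666284788/492144975 ≈ -1.3538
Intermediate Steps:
H(U) = -4 + 6*U (H(U) = -2 + (-2 + U*6) = -2 + (-2 + 6*U) = -4 + 6*U)
25900/(-19131) + r(-96, 52)/(((-3737 + 24317)*(1964 + 26*H(-20)))) = 25900/(-19131) + (-4*(-96))/(((-3737 + 24317)*(1964 + 26*(-4 + 6*(-20))))) = 25900*(-1/19131) + 384/((20580*(1964 + 26*(-4 - 120)))) = -3700/2733 + 384/((20580*(1964 + 26*(-124)))) = -3700/2733 + 384/((20580*(1964 - 3224))) = -3700/2733 + 384/((20580*(-1260))) = -3700/2733 + 384/(-25930800) = -3700/2733 + 384*(-1/25930800) = -3700/2733 - 8/540225 = -666284788/492144975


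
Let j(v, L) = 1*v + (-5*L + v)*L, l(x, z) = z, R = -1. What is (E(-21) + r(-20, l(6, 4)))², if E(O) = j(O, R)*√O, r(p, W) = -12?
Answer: -381 + 120*I*√21 ≈ -381.0 + 549.91*I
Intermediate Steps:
j(v, L) = v + L*(v - 5*L) (j(v, L) = v + (v - 5*L)*L = v + L*(v - 5*L))
E(O) = -5*√O (E(O) = (O - 5*(-1)² - O)*√O = (O - 5*1 - O)*√O = (O - 5 - O)*√O = -5*√O)
(E(-21) + r(-20, l(6, 4)))² = (-5*I*√21 - 12)² = (-12 - 5*I*√21)²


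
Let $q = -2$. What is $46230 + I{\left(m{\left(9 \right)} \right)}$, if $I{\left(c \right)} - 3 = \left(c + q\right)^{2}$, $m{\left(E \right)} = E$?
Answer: $46282$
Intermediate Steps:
$I{\left(c \right)} = 3 + \left(-2 + c\right)^{2}$ ($I{\left(c \right)} = 3 + \left(c - 2\right)^{2} = 3 + \left(-2 + c\right)^{2}$)
$46230 + I{\left(m{\left(9 \right)} \right)} = 46230 + \left(3 + \left(-2 + 9\right)^{2}\right) = 46230 + \left(3 + 7^{2}\right) = 46230 + \left(3 + 49\right) = 46230 + 52 = 46282$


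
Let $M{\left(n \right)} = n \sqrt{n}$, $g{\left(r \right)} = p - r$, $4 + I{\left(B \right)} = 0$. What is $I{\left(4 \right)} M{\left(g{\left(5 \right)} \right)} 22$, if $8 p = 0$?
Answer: $440 i \sqrt{5} \approx 983.87 i$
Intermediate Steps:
$p = 0$ ($p = \frac{1}{8} \cdot 0 = 0$)
$I{\left(B \right)} = -4$ ($I{\left(B \right)} = -4 + 0 = -4$)
$g{\left(r \right)} = - r$ ($g{\left(r \right)} = 0 - r = - r$)
$M{\left(n \right)} = n^{\frac{3}{2}}$
$I{\left(4 \right)} M{\left(g{\left(5 \right)} \right)} 22 = - 4 \left(\left(-1\right) 5\right)^{\frac{3}{2}} \cdot 22 = - 4 \left(-5\right)^{\frac{3}{2}} \cdot 22 = - 4 \left(- 5 i \sqrt{5}\right) 22 = 20 i \sqrt{5} \cdot 22 = 440 i \sqrt{5}$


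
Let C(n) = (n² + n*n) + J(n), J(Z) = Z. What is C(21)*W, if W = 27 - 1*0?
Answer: 24381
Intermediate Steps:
W = 27 (W = 27 + 0 = 27)
C(n) = n + 2*n² (C(n) = (n² + n*n) + n = (n² + n²) + n = 2*n² + n = n + 2*n²)
C(21)*W = (21*(1 + 2*21))*27 = (21*(1 + 42))*27 = (21*43)*27 = 903*27 = 24381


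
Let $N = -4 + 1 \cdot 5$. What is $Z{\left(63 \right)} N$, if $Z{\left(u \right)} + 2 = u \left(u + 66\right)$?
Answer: $8125$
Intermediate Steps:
$N = 1$ ($N = -4 + 5 = 1$)
$Z{\left(u \right)} = -2 + u \left(66 + u\right)$ ($Z{\left(u \right)} = -2 + u \left(u + 66\right) = -2 + u \left(66 + u\right)$)
$Z{\left(63 \right)} N = \left(-2 + 63^{2} + 66 \cdot 63\right) 1 = \left(-2 + 3969 + 4158\right) 1 = 8125 \cdot 1 = 8125$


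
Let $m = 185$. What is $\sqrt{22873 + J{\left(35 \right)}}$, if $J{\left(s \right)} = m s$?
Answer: $2 \sqrt{7337} \approx 171.31$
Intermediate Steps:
$J{\left(s \right)} = 185 s$
$\sqrt{22873 + J{\left(35 \right)}} = \sqrt{22873 + 185 \cdot 35} = \sqrt{22873 + 6475} = \sqrt{29348} = 2 \sqrt{7337}$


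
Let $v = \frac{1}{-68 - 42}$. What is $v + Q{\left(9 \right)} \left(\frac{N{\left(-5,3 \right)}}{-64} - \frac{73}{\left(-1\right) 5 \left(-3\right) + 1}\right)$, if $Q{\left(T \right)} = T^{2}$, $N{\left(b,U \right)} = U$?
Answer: $- \frac{1314257}{3520} \approx -373.37$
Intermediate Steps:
$v = - \frac{1}{110}$ ($v = \frac{1}{-110} = - \frac{1}{110} \approx -0.0090909$)
$v + Q{\left(9 \right)} \left(\frac{N{\left(-5,3 \right)}}{-64} - \frac{73}{\left(-1\right) 5 \left(-3\right) + 1}\right) = - \frac{1}{110} + 9^{2} \left(\frac{3}{-64} - \frac{73}{\left(-1\right) 5 \left(-3\right) + 1}\right) = - \frac{1}{110} + 81 \left(3 \left(- \frac{1}{64}\right) - \frac{73}{\left(-5\right) \left(-3\right) + 1}\right) = - \frac{1}{110} + 81 \left(- \frac{3}{64} - \frac{73}{15 + 1}\right) = - \frac{1}{110} + 81 \left(- \frac{3}{64} - \frac{73}{16}\right) = - \frac{1}{110} + 81 \left(- \frac{295}{64}\right) = - \frac{1}{110} - \frac{23895}{64} = - \frac{1314257}{3520}$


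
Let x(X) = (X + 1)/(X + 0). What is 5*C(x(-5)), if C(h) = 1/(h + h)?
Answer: 25/8 ≈ 3.1250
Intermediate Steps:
x(X) = (1 + X)/X
C(h) = 1/(2*h)
5*C(x(-5)) = 5*(1/(2*(((1 - 5)/(-5))))) = 5*(1/(2*((-⅕*(-4))))) = 5*(1/(2*(⅘))) = 5*((½)*(5/4)) = 5*(5/8) = 25/8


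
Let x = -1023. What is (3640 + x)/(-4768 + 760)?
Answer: -2617/4008 ≈ -0.65294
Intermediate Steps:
(3640 + x)/(-4768 + 760) = (3640 - 1023)/(-4768 + 760) = 2617/(-4008) = 2617*(-1/4008) = -2617/4008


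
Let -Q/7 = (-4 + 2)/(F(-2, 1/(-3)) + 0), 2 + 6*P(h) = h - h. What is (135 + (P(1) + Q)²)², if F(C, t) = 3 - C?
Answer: 1007681536/50625 ≈ 19905.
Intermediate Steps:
P(h) = -⅓ (P(h) = -⅓ + (h - h)/6 = -⅓ + (⅙)*0 = -⅓ + 0 = -⅓)
Q = 14/5 (Q = -7*(-4 + 2)/((3 - 1*(-2)) + 0) = -(-14)/((3 + 2) + 0) = -(-14)/(5 + 0) = -(-14)/5 = -7*(-⅖) = 14/5 ≈ 2.8000)
(135 + (P(1) + Q)²)² = (135 + (-⅓ + 14/5)²)² = (135 + (37/15)²)² = (135 + 1369/225)² = (31744/225)² = 1007681536/50625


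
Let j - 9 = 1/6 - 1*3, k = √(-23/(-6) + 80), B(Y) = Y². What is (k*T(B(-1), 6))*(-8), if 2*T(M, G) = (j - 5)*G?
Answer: -14*√3018/3 ≈ -256.37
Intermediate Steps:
k = √3018/6 (k = √(-23*(-⅙) + 80) = √(23/6 + 80) = √(503/6) = √3018/6 ≈ 9.1561)
j = 37/6 (j = 9 + (1/6 - 1*3) = 9 + (⅙ - 3) = 9 - 17/6 = 37/6 ≈ 6.1667)
T(M, G) = 7*G/12 (T(M, G) = ((37/6 - 5)*G)/2 = (7*G/6)/2 = 7*G/12)
(k*T(B(-1), 6))*(-8) = ((√3018/6)*((7/12)*6))*(-8) = ((√3018/6)*(7/2))*(-8) = (7*√3018/12)*(-8) = -14*√3018/3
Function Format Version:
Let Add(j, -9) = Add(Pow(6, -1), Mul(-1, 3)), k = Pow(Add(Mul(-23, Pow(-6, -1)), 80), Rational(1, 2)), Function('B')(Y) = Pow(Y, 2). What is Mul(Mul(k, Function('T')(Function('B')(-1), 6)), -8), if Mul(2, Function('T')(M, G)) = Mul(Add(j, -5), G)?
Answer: Mul(Rational(-14, 3), Pow(3018, Rational(1, 2))) ≈ -256.37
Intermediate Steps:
k = Mul(Rational(1, 6), Pow(3018, Rational(1, 2))) (k = Pow(Add(Mul(-23, Rational(-1, 6)), 80), Rational(1, 2)) = Pow(Add(Rational(23, 6), 80), Rational(1, 2)) = Pow(Rational(503, 6), Rational(1, 2)) = Mul(Rational(1, 6), Pow(3018, Rational(1, 2))) ≈ 9.1561)
j = Rational(37, 6) (j = Add(9, Add(Pow(6, -1), Mul(-1, 3))) = Add(9, Add(Rational(1, 6), -3)) = Add(9, Rational(-17, 6)) = Rational(37, 6) ≈ 6.1667)
Function('T')(M, G) = Mul(Rational(7, 12), G) (Function('T')(M, G) = Mul(Rational(1, 2), Mul(Add(Rational(37, 6), -5), G)) = Mul(Rational(1, 2), Mul(Rational(7, 6), G)) = Mul(Rational(7, 12), G))
Mul(Mul(k, Function('T')(Function('B')(-1), 6)), -8) = Mul(Mul(Mul(Rational(1, 6), Pow(3018, Rational(1, 2))), Mul(Rational(7, 12), 6)), -8) = Mul(Mul(Mul(Rational(1, 6), Pow(3018, Rational(1, 2))), Rational(7, 2)), -8) = Mul(Mul(Rational(7, 12), Pow(3018, Rational(1, 2))), -8) = Mul(Rational(-14, 3), Pow(3018, Rational(1, 2)))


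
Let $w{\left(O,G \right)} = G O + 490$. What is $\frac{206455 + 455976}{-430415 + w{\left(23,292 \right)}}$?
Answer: $- \frac{662431}{423209} \approx -1.5653$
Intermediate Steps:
$w{\left(O,G \right)} = 490 + G O$
$\frac{206455 + 455976}{-430415 + w{\left(23,292 \right)}} = \frac{206455 + 455976}{-430415 + \left(490 + 292 \cdot 23\right)} = \frac{662431}{-430415 + \left(490 + 6716\right)} = \frac{662431}{-430415 + 7206} = \frac{662431}{-423209} = 662431 \left(- \frac{1}{423209}\right) = - \frac{662431}{423209}$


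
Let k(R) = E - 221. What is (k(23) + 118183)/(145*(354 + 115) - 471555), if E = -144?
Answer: -58909/201775 ≈ -0.29195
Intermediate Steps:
k(R) = -365 (k(R) = -144 - 221 = -365)
(k(23) + 118183)/(145*(354 + 115) - 471555) = (-365 + 118183)/(145*(354 + 115) - 471555) = 117818/(145*469 - 471555) = 117818/(68005 - 471555) = 117818/(-403550) = 117818*(-1/403550) = -58909/201775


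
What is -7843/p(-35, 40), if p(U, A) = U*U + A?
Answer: -31/5 ≈ -6.2000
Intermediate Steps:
p(U, A) = A + U² (p(U, A) = U² + A = A + U²)
-7843/p(-35, 40) = -7843/(40 + (-35)²) = -7843/(40 + 1225) = -7843/1265 = -7843*1/1265 = -31/5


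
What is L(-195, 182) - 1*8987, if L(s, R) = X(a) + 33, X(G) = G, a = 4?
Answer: -8950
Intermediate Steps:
L(s, R) = 37 (L(s, R) = 4 + 33 = 37)
L(-195, 182) - 1*8987 = 37 - 1*8987 = 37 - 8987 = -8950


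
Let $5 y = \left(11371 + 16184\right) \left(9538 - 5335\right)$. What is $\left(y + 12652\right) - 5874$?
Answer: $23169511$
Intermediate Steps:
$y = 23162733$ ($y = \frac{\left(11371 + 16184\right) \left(9538 - 5335\right)}{5} = \frac{27555 \cdot 4203}{5} = \frac{1}{5} \cdot 115813665 = 23162733$)
$\left(y + 12652\right) - 5874 = \left(23162733 + 12652\right) - 5874 = 23175385 - 5874 = 23169511$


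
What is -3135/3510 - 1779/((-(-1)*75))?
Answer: -143987/5850 ≈ -24.613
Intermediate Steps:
-3135/3510 - 1779/((-(-1)*75)) = -3135*1/3510 - 1779/((-1*(-75))) = -209/234 - 1779/75 = -209/234 - 1779*1/75 = -209/234 - 593/25 = -143987/5850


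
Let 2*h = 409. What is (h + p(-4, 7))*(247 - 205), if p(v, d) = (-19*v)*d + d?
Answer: 31227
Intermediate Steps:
p(v, d) = d - 19*d*v (p(v, d) = -19*d*v + d = d - 19*d*v)
h = 409/2 (h = (½)*409 = 409/2 ≈ 204.50)
(h + p(-4, 7))*(247 - 205) = (409/2 + 7*(1 - 19*(-4)))*(247 - 205) = (409/2 + 7*(1 + 76))*42 = (409/2 + 7*77)*42 = (409/2 + 539)*42 = (1487/2)*42 = 31227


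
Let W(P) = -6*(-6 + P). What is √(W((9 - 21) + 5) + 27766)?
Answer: 2*√6961 ≈ 166.87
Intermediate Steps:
W(P) = 36 - 6*P
√(W((9 - 21) + 5) + 27766) = √((36 - 6*((9 - 21) + 5)) + 27766) = √((36 - 6*(-12 + 5)) + 27766) = √((36 - 6*(-7)) + 27766) = √((36 + 42) + 27766) = √(78 + 27766) = √27844 = 2*√6961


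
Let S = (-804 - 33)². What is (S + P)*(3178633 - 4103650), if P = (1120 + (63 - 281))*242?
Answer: -849954645501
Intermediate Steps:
S = 700569 (S = (-837)² = 700569)
P = 218284 (P = (1120 - 218)*242 = 902*242 = 218284)
(S + P)*(3178633 - 4103650) = (700569 + 218284)*(3178633 - 4103650) = 918853*(-925017) = -849954645501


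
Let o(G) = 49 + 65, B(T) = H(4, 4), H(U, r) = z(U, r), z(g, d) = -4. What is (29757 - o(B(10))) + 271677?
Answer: 301320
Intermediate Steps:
H(U, r) = -4
B(T) = -4
o(G) = 114
(29757 - o(B(10))) + 271677 = (29757 - 1*114) + 271677 = (29757 - 114) + 271677 = 29643 + 271677 = 301320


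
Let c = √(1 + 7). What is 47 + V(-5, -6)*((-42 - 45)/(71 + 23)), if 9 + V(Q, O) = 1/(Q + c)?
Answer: 44426/799 + 87*√2/799 ≈ 55.756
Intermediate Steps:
c = 2*√2 (c = √8 = 2*√2 ≈ 2.8284)
V(Q, O) = -9 + 1/(Q + 2*√2)
47 + V(-5, -6)*((-42 - 45)/(71 + 23)) = 47 + ((1 - 18*√2 - 9*(-5))/(-5 + 2*√2))*((-42 - 45)/(71 + 23)) = 47 + ((1 - 18*√2 + 45)/(-5 + 2*√2))*(-87/94) = 47 + ((46 - 18*√2)/(-5 + 2*√2))*(-87*1/94) = 47 + ((46 - 18*√2)/(-5 + 2*√2))*(-87/94) = 47 - 87*(46 - 18*√2)/(94*(-5 + 2*√2))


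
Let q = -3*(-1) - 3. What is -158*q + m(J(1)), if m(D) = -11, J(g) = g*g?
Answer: -11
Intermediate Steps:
J(g) = g²
q = 0 (q = 3 - 3 = 0)
-158*q + m(J(1)) = -158*0 - 11 = 0 - 11 = -11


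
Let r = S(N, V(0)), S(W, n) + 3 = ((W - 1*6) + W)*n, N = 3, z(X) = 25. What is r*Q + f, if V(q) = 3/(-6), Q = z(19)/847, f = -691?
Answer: -585352/847 ≈ -691.09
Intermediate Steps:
Q = 25/847 ≈ 0.029516
V(q) = -1/2 (V(q) = 3*(-1/6) = -1/2)
S(W, n) = -3 + n*(-6 + 2*W) (S(W, n) = -3 + ((W - 1*6) + W)*n = -3 + ((W - 6) + W)*n = -3 + ((-6 + W) + W)*n = -3 + (-6 + 2*W)*n = -3 + n*(-6 + 2*W))
r = -3 (r = -3 - 6*(-1/2) + 2*3*(-1/2) = -3 + 3 - 3 = -3)
r*Q + f = -3*25/847 - 691 = -75/847 - 691 = -585352/847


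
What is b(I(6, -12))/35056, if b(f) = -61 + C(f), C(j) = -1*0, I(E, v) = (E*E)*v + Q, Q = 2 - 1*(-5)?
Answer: -61/35056 ≈ -0.0017401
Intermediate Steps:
Q = 7 (Q = 2 + 5 = 7)
I(E, v) = 7 + v*E² (I(E, v) = (E*E)*v + 7 = E²*v + 7 = v*E² + 7 = 7 + v*E²)
C(j) = 0
b(f) = -61 (b(f) = -61 + 0 = -61)
b(I(6, -12))/35056 = -61/35056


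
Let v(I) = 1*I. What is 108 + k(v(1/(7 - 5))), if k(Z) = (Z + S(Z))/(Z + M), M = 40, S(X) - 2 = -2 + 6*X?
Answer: 8755/81 ≈ 108.09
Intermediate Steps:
S(X) = 6*X (S(X) = 2 + (-2 + 6*X) = 6*X)
v(I) = I
k(Z) = 7*Z/(40 + Z) (k(Z) = (Z + 6*Z)/(Z + 40) = (7*Z)/(40 + Z) = 7*Z/(40 + Z))
108 + k(v(1/(7 - 5))) = 108 + 7/((7 - 5)*(40 + 1/(7 - 5))) = 108 + 7/(2*(40 + 1/2)) = 108 + 7*(½)/(40 + ½) = 108 + 7*(½)/(81/2) = 108 + 7*(½)*(2/81) = 108 + 7/81 = 8755/81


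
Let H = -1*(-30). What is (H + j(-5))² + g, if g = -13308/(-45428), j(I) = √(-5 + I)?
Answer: 10111057/11357 + 60*I*√10 ≈ 890.29 + 189.74*I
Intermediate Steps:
H = 30
g = 3327/11357 (g = -13308*(-1/45428) = 3327/11357 ≈ 0.29295)
(H + j(-5))² + g = (30 + √(-5 - 5))² + 3327/11357 = (30 + √(-10))² + 3327/11357 = (30 + I*√10)² + 3327/11357 = 3327/11357 + (30 + I*√10)²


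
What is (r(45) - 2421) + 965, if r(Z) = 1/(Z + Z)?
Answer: -131039/90 ≈ -1456.0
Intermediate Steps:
r(Z) = 1/(2*Z)
(r(45) - 2421) + 965 = ((½)/45 - 2421) + 965 = ((½)*(1/45) - 2421) + 965 = (1/90 - 2421) + 965 = -217889/90 + 965 = -131039/90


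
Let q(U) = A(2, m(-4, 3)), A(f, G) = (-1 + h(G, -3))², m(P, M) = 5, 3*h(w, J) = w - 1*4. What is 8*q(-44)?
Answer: 32/9 ≈ 3.5556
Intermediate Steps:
h(w, J) = -4/3 + w/3 (h(w, J) = (w - 1*4)/3 = (w - 4)/3 = (-4 + w)/3 = -4/3 + w/3)
A(f, G) = (-7/3 + G/3)² (A(f, G) = (-1 + (-4/3 + G/3))² = (-7/3 + G/3)²)
q(U) = 4/9 (q(U) = (-7 + 5)²/9 = (⅑)*(-2)² = (⅑)*4 = 4/9)
8*q(-44) = 8*(4/9) = 32/9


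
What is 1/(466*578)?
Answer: 1/269348 ≈ 3.7127e-6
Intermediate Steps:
1/(466*578) = 1/269348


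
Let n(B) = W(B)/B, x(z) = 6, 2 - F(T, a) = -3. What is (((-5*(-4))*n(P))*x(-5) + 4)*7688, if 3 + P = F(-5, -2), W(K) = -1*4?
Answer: -1814368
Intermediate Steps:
F(T, a) = 5 (F(T, a) = 2 - 1*(-3) = 2 + 3 = 5)
W(K) = -4
P = 2 (P = -3 + 5 = 2)
n(B) = -4/B
(((-5*(-4))*n(P))*x(-5) + 4)*7688 = (((-5*(-4))*(-4/2))*6 + 4)*7688 = ((20*(-4*½))*6 + 4)*7688 = ((20*(-2))*6 + 4)*7688 = (-40*6 + 4)*7688 = (-240 + 4)*7688 = -236*7688 = -1814368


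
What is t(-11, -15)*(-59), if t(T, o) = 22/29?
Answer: -1298/29 ≈ -44.759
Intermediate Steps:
t(T, o) = 22/29 (t(T, o) = 22*(1/29) = 22/29)
t(-11, -15)*(-59) = (22/29)*(-59) = -1298/29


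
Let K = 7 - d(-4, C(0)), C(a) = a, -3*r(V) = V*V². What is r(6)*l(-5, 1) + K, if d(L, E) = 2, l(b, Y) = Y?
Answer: -67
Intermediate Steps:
r(V) = -V³/3 (r(V) = -V*V²/3 = -V³/3)
K = 5 (K = 7 - 1*2 = 7 - 2 = 5)
r(6)*l(-5, 1) + K = -⅓*6³*1 + 5 = -⅓*216*1 + 5 = -72*1 + 5 = -72 + 5 = -67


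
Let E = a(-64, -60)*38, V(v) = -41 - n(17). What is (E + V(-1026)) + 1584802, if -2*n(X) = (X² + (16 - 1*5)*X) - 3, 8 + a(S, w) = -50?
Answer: 3165587/2 ≈ 1.5828e+6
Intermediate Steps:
a(S, w) = -58 (a(S, w) = -8 - 50 = -58)
n(X) = 3/2 - 11*X/2 - X²/2 (n(X) = -((X² + (16 - 1*5)*X) - 3)/2 = -((X² + (16 - 5)*X) - 3)/2 = -((X² + 11*X) - 3)/2 = -(-3 + X² + 11*X)/2 = 3/2 - 11*X/2 - X²/2)
V(v) = 391/2 (V(v) = -41 - (3/2 - 11/2*17 - ½*17²) = -41 - (3/2 - 187/2 - ½*289) = -41 - (3/2 - 187/2 - 289/2) = -41 - 1*(-473/2) = -41 + 473/2 = 391/2)
E = -2204 (E = -58*38 = -2204)
(E + V(-1026)) + 1584802 = (-2204 + 391/2) + 1584802 = -4017/2 + 1584802 = 3165587/2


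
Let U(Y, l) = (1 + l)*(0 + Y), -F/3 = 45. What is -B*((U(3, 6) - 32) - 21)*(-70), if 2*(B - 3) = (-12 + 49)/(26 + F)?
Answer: -691040/109 ≈ -6339.8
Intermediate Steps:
F = -135 (F = -3*45 = -135)
B = 617/218 (B = 3 + ((-12 + 49)/(26 - 135))/2 = 3 + (37/(-109))/2 = 3 + (37*(-1/109))/2 = 3 + (1/2)*(-37/109) = 3 - 37/218 = 617/218 ≈ 2.8303)
U(Y, l) = Y*(1 + l) (U(Y, l) = (1 + l)*Y = Y*(1 + l))
-B*((U(3, 6) - 32) - 21)*(-70) = -617*((3*(1 + 6) - 32) - 21)/218*(-70) = -617*((3*7 - 32) - 21)/218*(-70) = -617*((21 - 32) - 21)/218*(-70) = -617*(-11 - 21)/218*(-70) = -(617/218)*(-32)*(-70) = -(-9872)*(-70)/109 = -1*691040/109 = -691040/109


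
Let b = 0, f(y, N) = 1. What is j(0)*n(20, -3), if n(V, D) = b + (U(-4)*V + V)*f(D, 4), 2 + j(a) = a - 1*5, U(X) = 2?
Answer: -420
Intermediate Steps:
j(a) = -7 + a (j(a) = -2 + (a - 1*5) = -2 + (a - 5) = -2 + (-5 + a) = -7 + a)
n(V, D) = 3*V (n(V, D) = 0 + (2*V + V)*1 = 0 + (3*V)*1 = 0 + 3*V = 3*V)
j(0)*n(20, -3) = (-7 + 0)*(3*20) = -7*60 = -420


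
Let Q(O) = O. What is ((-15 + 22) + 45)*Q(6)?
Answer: 312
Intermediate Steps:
((-15 + 22) + 45)*Q(6) = ((-15 + 22) + 45)*6 = (7 + 45)*6 = 52*6 = 312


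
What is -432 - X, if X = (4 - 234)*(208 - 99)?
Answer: 24638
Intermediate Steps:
X = -25070 (X = -230*109 = -25070)
-432 - X = -432 - 1*(-25070) = -432 + 25070 = 24638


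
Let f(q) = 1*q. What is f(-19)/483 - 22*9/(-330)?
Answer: 1354/2415 ≈ 0.56066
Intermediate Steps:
f(q) = q
f(-19)/483 - 22*9/(-330) = -19/483 - 22*9/(-330) = -19*1/483 - 198*(-1/330) = -19/483 + ⅗ = 1354/2415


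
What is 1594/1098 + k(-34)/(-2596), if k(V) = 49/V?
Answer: 70373309/48456936 ≈ 1.4523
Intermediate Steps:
1594/1098 + k(-34)/(-2596) = 1594/1098 + (49/(-34))/(-2596) = 1594*(1/1098) + (49*(-1/34))*(-1/2596) = 797/549 - 49/34*(-1/2596) = 797/549 + 49/88264 = 70373309/48456936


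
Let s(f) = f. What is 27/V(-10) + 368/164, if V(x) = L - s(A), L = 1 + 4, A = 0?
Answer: 1567/205 ≈ 7.6439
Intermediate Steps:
L = 5
V(x) = 5 (V(x) = 5 - 1*0 = 5 + 0 = 5)
27/V(-10) + 368/164 = 27/5 + 368/164 = 27*(⅕) + 368*(1/164) = 27/5 + 92/41 = 1567/205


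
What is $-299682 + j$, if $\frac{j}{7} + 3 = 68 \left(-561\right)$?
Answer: $-566739$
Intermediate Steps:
$j = -267057$ ($j = -21 + 7 \cdot 68 \left(-561\right) = -21 + 7 \left(-38148\right) = -21 - 267036 = -267057$)
$-299682 + j = -299682 - 267057 = -566739$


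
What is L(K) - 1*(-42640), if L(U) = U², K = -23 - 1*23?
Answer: 44756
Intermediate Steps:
K = -46 (K = -23 - 23 = -46)
L(K) - 1*(-42640) = (-46)² - 1*(-42640) = 2116 + 42640 = 44756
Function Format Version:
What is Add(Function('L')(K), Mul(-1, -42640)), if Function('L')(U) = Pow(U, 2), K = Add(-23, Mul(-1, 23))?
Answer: 44756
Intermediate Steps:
K = -46 (K = Add(-23, -23) = -46)
Add(Function('L')(K), Mul(-1, -42640)) = Add(Pow(-46, 2), Mul(-1, -42640)) = Add(2116, 42640) = 44756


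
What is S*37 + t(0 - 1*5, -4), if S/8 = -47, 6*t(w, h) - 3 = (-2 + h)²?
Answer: -27811/2 ≈ -13906.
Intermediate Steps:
t(w, h) = ½ + (-2 + h)²/6
S = -376 (S = 8*(-47) = -376)
S*37 + t(0 - 1*5, -4) = -376*37 + (½ + (-2 - 4)²/6) = -13912 + (½ + (⅙)*(-6)²) = -13912 + (½ + (⅙)*36) = -13912 + (½ + 6) = -13912 + 13/2 = -27811/2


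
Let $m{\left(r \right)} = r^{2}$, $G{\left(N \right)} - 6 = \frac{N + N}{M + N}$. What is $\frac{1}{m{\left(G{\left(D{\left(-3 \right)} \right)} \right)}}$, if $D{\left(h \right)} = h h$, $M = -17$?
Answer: $\frac{16}{225} \approx 0.071111$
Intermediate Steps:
$D{\left(h \right)} = h^{2}$
$G{\left(N \right)} = 6 + \frac{2 N}{-17 + N}$ ($G{\left(N \right)} = 6 + \frac{N + N}{-17 + N} = 6 + \frac{2 N}{-17 + N}$)
$\frac{1}{m{\left(G{\left(D{\left(-3 \right)} \right)} \right)}} = \frac{1}{\left(\frac{2 \left(-51 + 4 \left(-3\right)^{2}\right)}{-17 + \left(-3\right)^{2}}\right)^{2}} = \frac{1}{\left(\frac{2 \left(-51 + 4 \cdot 9\right)}{-17 + 9}\right)^{2}} = \frac{1}{\left(\frac{2 \left(-51 + 36\right)}{-8}\right)^{2}} = \frac{1}{\left(2 \left(- \frac{1}{8}\right) \left(-15\right)\right)^{2}} = \frac{1}{\left(\frac{15}{4}\right)^{2}} = \frac{1}{\frac{225}{16}} = \frac{16}{225}$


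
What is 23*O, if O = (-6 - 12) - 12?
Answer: -690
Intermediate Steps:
O = -30 (O = -18 - 12 = -30)
23*O = 23*(-30) = -690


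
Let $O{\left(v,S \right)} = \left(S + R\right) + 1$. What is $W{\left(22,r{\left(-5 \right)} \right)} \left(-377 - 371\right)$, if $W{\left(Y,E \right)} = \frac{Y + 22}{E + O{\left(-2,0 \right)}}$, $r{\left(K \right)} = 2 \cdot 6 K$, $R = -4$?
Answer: $\frac{32912}{63} \approx 522.41$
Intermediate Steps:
$O{\left(v,S \right)} = -3 + S$ ($O{\left(v,S \right)} = \left(S - 4\right) + 1 = \left(-4 + S\right) + 1 = -3 + S$)
$r{\left(K \right)} = 12 K$
$W{\left(Y,E \right)} = \frac{22 + Y}{-3 + E}$ ($W{\left(Y,E \right)} = \frac{Y + 22}{E + \left(-3 + 0\right)} = \frac{22 + Y}{E - 3} = \frac{22 + Y}{-3 + E}$)
$W{\left(22,r{\left(-5 \right)} \right)} \left(-377 - 371\right) = \frac{22 + 22}{-3 + 12 \left(-5\right)} \left(-377 - 371\right) = \frac{1}{-3 - 60} \cdot 44 \left(-748\right) = \frac{1}{-63} \cdot 44 \left(-748\right) = \left(- \frac{1}{63}\right) 44 \left(-748\right) = \left(- \frac{44}{63}\right) \left(-748\right) = \frac{32912}{63}$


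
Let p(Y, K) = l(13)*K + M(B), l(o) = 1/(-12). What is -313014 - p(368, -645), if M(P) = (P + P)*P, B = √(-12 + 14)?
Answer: -1252287/4 ≈ -3.1307e+5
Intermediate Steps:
B = √2 ≈ 1.4142
M(P) = 2*P² (M(P) = (2*P)*P = 2*P²)
l(o) = -1/12
p(Y, K) = 4 - K/12 (p(Y, K) = -K/12 + 2*(√2)² = -K/12 + 2*2 = -K/12 + 4 = 4 - K/12)
-313014 - p(368, -645) = -313014 - (4 - 1/12*(-645)) = -313014 - (4 + 215/4) = -313014 - 1*231/4 = -313014 - 231/4 = -1252287/4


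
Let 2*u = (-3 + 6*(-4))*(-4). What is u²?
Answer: 2916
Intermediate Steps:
u = 54 (u = ((-3 + 6*(-4))*(-4))/2 = ((-3 - 24)*(-4))/2 = (-27*(-4))/2 = (½)*108 = 54)
u² = 54² = 2916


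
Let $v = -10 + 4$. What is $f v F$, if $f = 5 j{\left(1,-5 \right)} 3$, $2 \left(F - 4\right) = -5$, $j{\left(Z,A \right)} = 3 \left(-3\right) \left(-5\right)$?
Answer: $-6075$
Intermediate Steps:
$j{\left(Z,A \right)} = 45$ ($j{\left(Z,A \right)} = \left(-9\right) \left(-5\right) = 45$)
$v = -6$
$F = \frac{3}{2}$ ($F = 4 + \frac{1}{2} \left(-5\right) = 4 - \frac{5}{2} = \frac{3}{2} \approx 1.5$)
$f = 675$ ($f = 5 \cdot 45 \cdot 3 = 225 \cdot 3 = 675$)
$f v F = 675 \left(-6\right) \frac{3}{2} = \left(-4050\right) \frac{3}{2} = -6075$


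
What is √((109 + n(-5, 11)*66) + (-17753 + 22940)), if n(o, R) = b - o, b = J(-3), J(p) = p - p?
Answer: √5626 ≈ 75.007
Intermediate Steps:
J(p) = 0
b = 0
n(o, R) = -o (n(o, R) = 0 - o = -o)
√((109 + n(-5, 11)*66) + (-17753 + 22940)) = √((109 - 1*(-5)*66) + (-17753 + 22940)) = √((109 + 5*66) + 5187) = √((109 + 330) + 5187) = √(439 + 5187) = √5626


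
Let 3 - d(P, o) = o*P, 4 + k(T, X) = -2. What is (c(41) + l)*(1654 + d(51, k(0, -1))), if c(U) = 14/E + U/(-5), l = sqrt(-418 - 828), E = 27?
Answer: -2035631/135 + 1963*I*sqrt(1246) ≈ -15079.0 + 69291.0*I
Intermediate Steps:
k(T, X) = -6 (k(T, X) = -4 - 2 = -6)
d(P, o) = 3 - P*o (d(P, o) = 3 - o*P = 3 - P*o)
l = I*sqrt(1246) (l = sqrt(-1246) = I*sqrt(1246) ≈ 35.299*I)
c(U) = 14/27 - U/5 (c(U) = 14/27 + U/(-5) = 14*(1/27) + U*(-1/5) = 14/27 - U/5)
(c(41) + l)*(1654 + d(51, k(0, -1))) = ((14/27 - 1/5*41) + I*sqrt(1246))*(1654 + (3 - 1*51*(-6))) = ((14/27 - 41/5) + I*sqrt(1246))*(1654 + (3 + 306)) = (-1037/135 + I*sqrt(1246))*(1654 + 309) = (-1037/135 + I*sqrt(1246))*1963 = -2035631/135 + 1963*I*sqrt(1246)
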